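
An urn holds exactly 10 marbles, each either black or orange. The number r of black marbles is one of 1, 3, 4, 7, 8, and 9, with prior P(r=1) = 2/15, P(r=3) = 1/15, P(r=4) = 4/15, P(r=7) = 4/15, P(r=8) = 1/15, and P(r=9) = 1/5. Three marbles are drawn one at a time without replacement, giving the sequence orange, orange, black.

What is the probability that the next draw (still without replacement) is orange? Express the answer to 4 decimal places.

Compute the likelihood of the observed sequence for each case: P(data | r = 1) = (9/10)(8/9)(1/8) = 0.1; P(data | r = 3) = (7/10)(6/9)(3/8) = 0.175; P(data | r = 4) = (6/10)(5/9)(4/8) = 0.16667; P(data | r = 7) = (3/10)(2/9)(7/8) = 0.058333; P(data | r = 8) = (2/10)(1/9)(8/8) = 0.022222; P(data | r = 9) = (1/10)(0/9) = 0.
The prior-weighted likelihoods are 2/15 · 0.1 = 0.013333, 1/15 · 0.175 = 0.011667, 4/15 · 0.16667 = 0.044444, 4/15 · 0.058333 = 0.015556, 1/15 · 0.022222 = 0.0014815, 1/5 · 0 = 0; these sum to 0.086481.
Normalising, the posterior is P(r = 1 | data) = 0.15418, P(r = 3 | data) = 0.1349, P(r = 4 | data) = 0.51392, P(r = 7 | data) = 0.17987, P(r = 8 | data) = 0.017131, P(r = 9 | data) = 0.
Averaging over the posterior, P(orange next | data) = (1)(0.15418) + (5/7)(0.1349) + (4/7)(0.51392) + (1/7)(0.17987) + (0)(0.017131) = 0.5699.

0.5699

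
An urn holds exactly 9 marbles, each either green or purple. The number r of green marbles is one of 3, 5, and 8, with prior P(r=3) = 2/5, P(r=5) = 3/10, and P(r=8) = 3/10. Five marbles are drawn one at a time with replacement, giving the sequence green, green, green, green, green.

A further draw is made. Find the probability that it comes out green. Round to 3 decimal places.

For each hypothesis, P(data | H) works out to: P(data | r = 3) = (3/9)(3/9)(3/9)(3/9)(3/9) = 0.0041152; P(data | r = 5) = (5/9)(5/9)(5/9)(5/9)(5/9) = 0.052922; P(data | r = 8) = (8/9)(8/9)(8/9)(8/9)(8/9) = 0.55493.
Multiplying each by its prior: 2/5 · 0.0041152 = 0.0016461, 3/10 · 0.052922 = 0.015877, 3/10 · 0.55493 = 0.16648; summing to 0.184.
The posterior is then P(r = 3 | data) = 0.0089461, P(r = 5 | data) = 0.086285, P(r = 8 | data) = 0.90477.
The predictive probability is P(green next | data) = (1/3)(0.0089461) + (5/9)(0.086285) + (8/9)(0.90477) = 0.85516.

0.855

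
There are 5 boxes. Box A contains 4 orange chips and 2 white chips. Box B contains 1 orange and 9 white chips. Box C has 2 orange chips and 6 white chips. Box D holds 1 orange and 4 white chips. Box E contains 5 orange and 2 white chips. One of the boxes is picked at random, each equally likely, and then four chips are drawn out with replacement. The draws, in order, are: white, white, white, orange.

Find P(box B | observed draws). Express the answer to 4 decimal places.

Under each hypothesis, the probability of the observed sequence is: P(data | box A) = (2/6)(2/6)(2/6)(4/6) = 0.024691; P(data | box B) = (9/10)(9/10)(9/10)(1/10) = 0.0729; P(data | box C) = (6/8)(6/8)(6/8)(2/8) = 0.10547; P(data | box D) = (4/5)(4/5)(4/5)(1/5) = 0.1024; P(data | box E) = (2/7)(2/7)(2/7)(5/7) = 0.01666.
Weighting by the prior gives 1/5 · 0.024691 = 0.0049383, 1/5 · 0.0729 = 0.01458, 1/5 · 0.10547 = 0.021094, 1/5 · 0.1024 = 0.02048, 1/5 · 0.01666 = 0.0033319; summing to 0.064424.
Hence P(box B | data) = (0.01458) / (0.064424) = 0.22631.

0.2263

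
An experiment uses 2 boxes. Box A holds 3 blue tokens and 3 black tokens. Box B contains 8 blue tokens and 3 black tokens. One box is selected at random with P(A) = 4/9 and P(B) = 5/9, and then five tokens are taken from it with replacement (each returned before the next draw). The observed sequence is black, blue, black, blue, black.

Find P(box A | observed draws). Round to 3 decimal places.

Under each hypothesis, the probability of the observed sequence is: P(data | box A) = (3/6)(3/6)(3/6)(3/6)(3/6) = 0.03125; P(data | box B) = (3/11)(8/11)(3/11)(8/11)(3/11) = 0.01073.
The prior-weighted likelihoods are 4/9 · 0.03125 = 0.013889, 5/9 · 0.01073 = 0.0059608; these sum to 0.01985.
Therefore the posterior P(box A | data) = (0.013889) / (0.01985) = 0.6997.

0.700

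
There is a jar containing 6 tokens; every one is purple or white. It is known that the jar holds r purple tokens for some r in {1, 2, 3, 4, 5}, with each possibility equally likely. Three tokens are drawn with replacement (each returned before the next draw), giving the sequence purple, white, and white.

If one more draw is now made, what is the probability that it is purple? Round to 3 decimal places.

0.411

Compute the likelihood of the observed sequence for each case: P(data | r = 1) = (1/6)(5/6)(5/6) = 25/216; P(data | r = 2) = (2/6)(4/6)(4/6) = 4/27; P(data | r = 3) = (3/6)(3/6)(3/6) = 1/8; P(data | r = 4) = (4/6)(2/6)(2/6) = 2/27; P(data | r = 5) = (5/6)(1/6)(1/6) = 5/216.
Multiplying each by its prior: 1/5 · 25/216 = 5/216, 1/5 · 4/27 = 4/135, 1/5 · 1/8 = 1/40, 1/5 · 2/27 = 2/135, 1/5 · 5/216 = 1/216; summing to 7/72.
Dividing through by the total gives posterior P(r = 1 | data) = 5/21, P(r = 2 | data) = 32/105, P(r = 3 | data) = 9/35, P(r = 4 | data) = 16/105, P(r = 5 | data) = 1/21.
So P(purple next | data) = Σ P(purple next | H) P(H | data) = (1/6)(5/21) + (1/3)(32/105) + (1/2)(9/35) + (2/3)(16/105) + (5/6)(1/21) = 37/90.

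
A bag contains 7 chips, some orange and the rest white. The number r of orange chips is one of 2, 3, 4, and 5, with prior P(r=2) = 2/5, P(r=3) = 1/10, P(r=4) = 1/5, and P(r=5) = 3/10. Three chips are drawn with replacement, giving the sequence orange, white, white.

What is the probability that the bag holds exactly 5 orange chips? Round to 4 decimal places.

0.1579

For each hypothesis, P(data | H) works out to: P(data | r = 2) = (2/7)(5/7)(5/7) = 0.14577; P(data | r = 3) = (3/7)(4/7)(4/7) = 0.13994; P(data | r = 4) = (4/7)(3/7)(3/7) = 0.10496; P(data | r = 5) = (5/7)(2/7)(2/7) = 0.058309.
The prior-weighted likelihoods are 2/5 · 0.14577 = 0.058309, 1/10 · 0.13994 = 0.013994, 1/5 · 0.10496 = 0.020991, 3/10 · 0.058309 = 0.017493; summing to 0.11079.
Therefore the posterior P(r = 5 | data) = (0.017493) / (0.11079) = 0.15789.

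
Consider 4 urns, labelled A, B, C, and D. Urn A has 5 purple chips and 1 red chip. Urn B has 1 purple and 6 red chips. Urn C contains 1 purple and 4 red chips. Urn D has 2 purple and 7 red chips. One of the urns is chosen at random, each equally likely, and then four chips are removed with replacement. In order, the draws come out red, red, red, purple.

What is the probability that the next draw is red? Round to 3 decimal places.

Under each hypothesis, the probability of the observed sequence is: P(data | urn A) = (1/6)(1/6)(1/6)(5/6) = 0.003858; P(data | urn B) = (6/7)(6/7)(6/7)(1/7) = 0.089963; P(data | urn C) = (4/5)(4/5)(4/5)(1/5) = 0.1024; P(data | urn D) = (7/9)(7/9)(7/9)(2/9) = 0.10456.
Weighting by the prior gives 1/4 · 0.003858 = 0.00096451, 1/4 · 0.089963 = 0.022491, 1/4 · 0.1024 = 0.0256, 1/4 · 0.10456 = 0.026139; with total 0.075194.
Normalising, the posterior is P(urn A | data) = 0.012827, P(urn B | data) = 0.2991, P(urn C | data) = 0.34045, P(urn D | data) = 0.34762.
So P(red next | data) = Σ P(red next | H) P(H | data) = (1/6)(0.012827) + (6/7)(0.2991) + (4/5)(0.34045) + (7/9)(0.34762) = 0.80124.

0.801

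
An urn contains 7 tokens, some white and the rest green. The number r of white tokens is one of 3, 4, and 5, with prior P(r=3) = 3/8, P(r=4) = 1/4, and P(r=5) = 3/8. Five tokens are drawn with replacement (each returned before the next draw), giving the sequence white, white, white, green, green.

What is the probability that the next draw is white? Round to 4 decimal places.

Under each hypothesis, the probability of the observed sequence is: P(data | r = 3) = (3/7)(3/7)(3/7)(4/7)(4/7) = 0.025704; P(data | r = 4) = (4/7)(4/7)(4/7)(3/7)(3/7) = 0.034271; P(data | r = 5) = (5/7)(5/7)(5/7)(2/7)(2/7) = 0.02975.
The prior-weighted likelihoods are 3/8 · 0.025704 = 0.0096388, 1/4 · 0.034271 = 0.0085679, 3/8 · 0.02975 = 0.011156; summing to 0.029363.
The posterior is then P(r = 3 | data) = 0.32827, P(r = 4 | data) = 0.29179, P(r = 5 | data) = 0.37994.
Averaging over the posterior, P(white next | data) = (3/7)(0.32827) + (4/7)(0.29179) + (5/7)(0.37994) = 0.57881.

0.5788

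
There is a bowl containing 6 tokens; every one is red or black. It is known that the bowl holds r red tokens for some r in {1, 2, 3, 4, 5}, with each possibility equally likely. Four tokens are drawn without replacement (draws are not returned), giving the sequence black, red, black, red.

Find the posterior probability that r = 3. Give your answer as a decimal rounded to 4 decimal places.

Under each hypothesis, the probability of the observed sequence is: P(data | r = 1) = (5/6)(1/5)(4/4)(0/3) = 0; P(data | r = 2) = (4/6)(2/5)(3/4)(1/3) = 1/15; P(data | r = 3) = (3/6)(3/5)(2/4)(2/3) = 1/10; P(data | r = 4) = (2/6)(4/5)(1/4)(3/3) = 1/15; P(data | r = 5) = (1/6)(5/5)(0/4) = 0.
The prior-weighted likelihoods are 1/5 · 0 = 0, 1/5 · 1/15 = 1/75, 1/5 · 1/10 = 1/50, 1/5 · 1/15 = 1/75, 1/5 · 0 = 0; these sum to 7/150.
Therefore the posterior P(r = 3 | data) = (1/50) / (7/150) = 3/7.

0.4286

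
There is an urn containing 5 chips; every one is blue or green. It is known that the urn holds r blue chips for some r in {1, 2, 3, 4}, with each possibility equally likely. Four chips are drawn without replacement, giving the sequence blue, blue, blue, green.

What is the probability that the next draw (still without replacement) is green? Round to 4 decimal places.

0.3333

The likelihood of the observed sequence under each hypothesis: P(data | r = 1) = (1/5)(0/4) = 0; P(data | r = 2) = (2/5)(1/4)(0/3) = 0; P(data | r = 3) = (3/5)(2/4)(1/3)(2/2) = 1/10; P(data | r = 4) = (4/5)(3/4)(2/3)(1/2) = 1/5.
Weighting by the prior gives 1/4 · 0 = 0, 1/4 · 0 = 0, 1/4 · 1/10 = 1/40, 1/4 · 1/5 = 1/20; these sum to 3/40.
Normalising, the posterior is P(r = 1 | data) = 0, P(r = 2 | data) = 0, P(r = 3 | data) = 1/3, P(r = 4 | data) = 2/3.
The predictive probability is P(green next | data) = (1)(1/3) + (0)(2/3) = 1/3.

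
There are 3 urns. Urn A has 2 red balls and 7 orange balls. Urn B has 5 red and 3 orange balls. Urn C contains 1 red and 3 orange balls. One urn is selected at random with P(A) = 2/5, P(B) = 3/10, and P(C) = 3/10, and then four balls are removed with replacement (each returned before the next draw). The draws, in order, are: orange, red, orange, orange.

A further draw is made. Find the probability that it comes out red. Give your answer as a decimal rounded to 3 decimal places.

0.281

For each hypothesis, P(data | H) works out to: P(data | urn A) = (7/9)(2/9)(7/9)(7/9) = 0.10456; P(data | urn B) = (3/8)(5/8)(3/8)(3/8) = 0.032959; P(data | urn C) = (3/4)(1/4)(3/4)(3/4) = 0.10547.
The prior-weighted likelihoods are 2/5 · 0.10456 = 0.041823, 3/10 · 0.032959 = 0.0098877, 3/10 · 0.10547 = 0.031641; summing to 0.083351.
Normalising, the posterior is P(urn A | data) = 0.50177, P(urn B | data) = 0.11863, P(urn C | data) = 0.37961.
The predictive probability is P(red next | data) = (2/9)(0.50177) + (5/8)(0.11863) + (1/4)(0.37961) = 0.28055.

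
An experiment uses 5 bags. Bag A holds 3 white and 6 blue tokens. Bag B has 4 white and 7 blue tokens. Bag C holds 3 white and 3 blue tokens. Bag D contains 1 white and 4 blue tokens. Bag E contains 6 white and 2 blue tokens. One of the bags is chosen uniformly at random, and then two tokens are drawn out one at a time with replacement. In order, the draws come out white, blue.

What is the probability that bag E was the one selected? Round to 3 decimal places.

For each hypothesis, P(data | H) works out to: P(data | bag A) = (3/9)(6/9) = 0.22222; P(data | bag B) = (4/11)(7/11) = 0.2314; P(data | bag C) = (3/6)(3/6) = 0.25; P(data | bag D) = (1/5)(4/5) = 0.16; P(data | bag E) = (6/8)(2/8) = 0.1875.
The prior-weighted likelihoods are 1/5 · 0.22222 = 0.044444, 1/5 · 0.2314 = 0.046281, 1/5 · 0.25 = 0.05, 1/5 · 0.16 = 0.032, 1/5 · 0.1875 = 0.0375; summing to 0.21023.
Therefore the posterior P(bag E | data) = (0.0375) / (0.21023) = 0.17838.

0.178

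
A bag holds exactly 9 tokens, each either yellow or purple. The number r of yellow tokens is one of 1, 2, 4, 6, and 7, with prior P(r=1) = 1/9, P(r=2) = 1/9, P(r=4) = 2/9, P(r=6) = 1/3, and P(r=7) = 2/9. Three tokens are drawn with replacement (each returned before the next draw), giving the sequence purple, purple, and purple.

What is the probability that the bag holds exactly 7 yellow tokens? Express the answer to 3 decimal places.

The likelihood of the observed sequence under each hypothesis: P(data | r = 1) = (8/9)(8/9)(8/9) = 0.70233; P(data | r = 2) = (7/9)(7/9)(7/9) = 0.47051; P(data | r = 4) = (5/9)(5/9)(5/9) = 0.17147; P(data | r = 6) = (3/9)(3/9)(3/9) = 0.037037; P(data | r = 7) = (2/9)(2/9)(2/9) = 0.010974.
Weighting by the prior gives 1/9 · 0.70233 = 0.078037, 1/9 · 0.47051 = 0.052279, 2/9 · 0.17147 = 0.038104, 1/3 · 0.037037 = 0.012346, 2/9 · 0.010974 = 0.0024387; with total 0.1832.
Therefore the posterior P(r = 7 | data) = (0.0024387) / (0.1832) = 0.013311.

0.013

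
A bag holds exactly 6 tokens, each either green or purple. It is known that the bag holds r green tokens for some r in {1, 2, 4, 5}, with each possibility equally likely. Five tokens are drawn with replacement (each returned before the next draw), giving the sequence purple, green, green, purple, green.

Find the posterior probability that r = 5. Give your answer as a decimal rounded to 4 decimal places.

Compute the likelihood of the observed sequence for each case: P(data | r = 1) = (5/6)(1/6)(1/6)(5/6)(1/6) = 0.003215; P(data | r = 2) = (4/6)(2/6)(2/6)(4/6)(2/6) = 0.016461; P(data | r = 4) = (2/6)(4/6)(4/6)(2/6)(4/6) = 0.032922; P(data | r = 5) = (1/6)(5/6)(5/6)(1/6)(5/6) = 0.016075.
Weighting by the prior gives 1/4 · 0.003215 = 0.00080376, 1/4 · 0.016461 = 0.0041152, 1/4 · 0.032922 = 0.0082305, 1/4 · 0.016075 = 0.0040188; these sum to 0.017168.
By Bayes' rule, P(r = 5 | data) = (0.0040188) / (0.017168) = 0.23408.

0.2341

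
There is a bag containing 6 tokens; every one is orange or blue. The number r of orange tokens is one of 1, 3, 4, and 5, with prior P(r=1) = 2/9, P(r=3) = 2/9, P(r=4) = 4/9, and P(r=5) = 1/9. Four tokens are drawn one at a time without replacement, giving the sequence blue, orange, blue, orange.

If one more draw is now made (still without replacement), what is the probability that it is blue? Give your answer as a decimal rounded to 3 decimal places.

0.214

For each hypothesis, P(data | H) works out to: P(data | r = 1) = (5/6)(1/5)(4/4)(0/3) = 0; P(data | r = 3) = (3/6)(3/5)(2/4)(2/3) = 1/10; P(data | r = 4) = (2/6)(4/5)(1/4)(3/3) = 1/15; P(data | r = 5) = (1/6)(5/5)(0/4) = 0.
Weighting by the prior gives 2/9 · 0 = 0, 2/9 · 1/10 = 1/45, 4/9 · 1/15 = 4/135, 1/9 · 0 = 0; these sum to 7/135.
Dividing through by the total gives posterior P(r = 1 | data) = 0, P(r = 3 | data) = 3/7, P(r = 4 | data) = 4/7, P(r = 5 | data) = 0.
The predictive probability is P(blue next | data) = (1/2)(3/7) + (0)(4/7) = 3/14.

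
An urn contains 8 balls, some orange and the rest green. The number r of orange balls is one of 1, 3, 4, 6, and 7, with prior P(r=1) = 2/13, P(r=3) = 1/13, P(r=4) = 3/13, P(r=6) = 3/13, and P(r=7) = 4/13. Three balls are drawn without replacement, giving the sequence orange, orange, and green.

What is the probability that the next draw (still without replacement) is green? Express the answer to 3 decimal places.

Compute the likelihood of the observed sequence for each case: P(data | r = 1) = (1/8)(0/7) = 0; P(data | r = 3) = (3/8)(2/7)(5/6) = 5/56; P(data | r = 4) = (4/8)(3/7)(4/6) = 1/7; P(data | r = 6) = (6/8)(5/7)(2/6) = 5/28; P(data | r = 7) = (7/8)(6/7)(1/6) = 1/8.
Weighting by the prior gives 2/13 · 0 = 0, 1/13 · 5/56 = 5/728, 3/13 · 1/7 = 3/91, 3/13 · 5/28 = 15/364, 4/13 · 1/8 = 1/26; with total 87/728.
The posterior is then P(r = 1 | data) = 0, P(r = 3 | data) = 5/87, P(r = 4 | data) = 8/29, P(r = 6 | data) = 10/29, P(r = 7 | data) = 28/87.
Averaging over the posterior, P(green next | data) = (4/5)(5/87) + (3/5)(8/29) + (1/5)(10/29) + (0)(28/87) = 122/435.

0.280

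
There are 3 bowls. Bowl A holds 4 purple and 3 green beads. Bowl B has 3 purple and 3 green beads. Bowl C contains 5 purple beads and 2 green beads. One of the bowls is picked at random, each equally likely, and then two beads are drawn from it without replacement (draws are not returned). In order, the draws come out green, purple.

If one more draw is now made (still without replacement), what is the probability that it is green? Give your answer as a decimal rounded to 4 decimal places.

0.3786

The likelihood of the observed sequence under each hypothesis: P(data | bowl A) = (3/7)(4/6) = 2/7; P(data | bowl B) = (3/6)(3/5) = 3/10; P(data | bowl C) = (2/7)(5/6) = 5/21.
Multiplying each by its prior: 1/3 · 2/7 = 2/21, 1/3 · 3/10 = 1/10, 1/3 · 5/21 = 5/63; these sum to 173/630.
The posterior is then P(bowl A | data) = 60/173, P(bowl B | data) = 63/173, P(bowl C | data) = 50/173.
The predictive probability is P(green next | data) = (2/5)(60/173) + (1/2)(63/173) + (1/5)(50/173) = 131/346.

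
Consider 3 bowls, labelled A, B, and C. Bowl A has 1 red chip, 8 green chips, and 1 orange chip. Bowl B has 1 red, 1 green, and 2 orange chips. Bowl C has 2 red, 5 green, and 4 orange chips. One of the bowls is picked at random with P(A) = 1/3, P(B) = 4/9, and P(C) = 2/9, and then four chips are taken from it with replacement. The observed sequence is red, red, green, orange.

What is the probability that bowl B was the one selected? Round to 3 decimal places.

Compute the likelihood of the observed sequence for each case: P(data | bowl A) = (1/10)(1/10)(8/10)(1/10) = 0.0008; P(data | bowl B) = (1/4)(1/4)(1/4)(2/4) = 0.0078125; P(data | bowl C) = (2/11)(2/11)(5/11)(4/11) = 0.0054641.
The prior-weighted likelihoods are 1/3 · 0.0008 = 0.00026667, 4/9 · 0.0078125 = 0.0034722, 2/9 · 0.0054641 = 0.0012142; with total 0.0049531.
Hence P(bowl B | data) = (0.0034722) / (0.0049531) = 0.70102.

0.701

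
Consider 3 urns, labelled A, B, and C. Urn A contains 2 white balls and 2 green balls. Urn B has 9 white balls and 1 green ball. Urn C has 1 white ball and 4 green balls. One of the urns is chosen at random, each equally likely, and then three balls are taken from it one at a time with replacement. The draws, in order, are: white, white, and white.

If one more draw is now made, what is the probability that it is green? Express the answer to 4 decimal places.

0.1645

For each hypothesis, P(data | H) works out to: P(data | urn A) = (2/4)(2/4)(2/4) = 0.125; P(data | urn B) = (9/10)(9/10)(9/10) = 0.729; P(data | urn C) = (1/5)(1/5)(1/5) = 0.008.
Multiplying each by its prior: 1/3 · 0.125 = 0.041667, 1/3 · 0.729 = 0.243, 1/3 · 0.008 = 0.0026667; summing to 0.28733.
The posterior is then P(urn A | data) = 0.14501, P(urn B | data) = 0.84571, P(urn C | data) = 0.0092807.
The predictive probability is P(green next | data) = (1/2)(0.14501) + (1/10)(0.84571) + (4/5)(0.0092807) = 0.1645.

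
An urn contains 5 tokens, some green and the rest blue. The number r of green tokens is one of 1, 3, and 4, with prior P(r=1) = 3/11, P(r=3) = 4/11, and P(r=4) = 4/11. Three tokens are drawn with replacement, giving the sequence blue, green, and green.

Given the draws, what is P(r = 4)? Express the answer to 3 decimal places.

Compute the likelihood of the observed sequence for each case: P(data | r = 1) = (4/5)(1/5)(1/5) = 0.032; P(data | r = 3) = (2/5)(3/5)(3/5) = 0.144; P(data | r = 4) = (1/5)(4/5)(4/5) = 0.128.
The prior-weighted likelihoods are 3/11 · 0.032 = 0.0087273, 4/11 · 0.144 = 0.052364, 4/11 · 0.128 = 0.046545; these sum to 0.10764.
Hence P(r = 4 | data) = (0.046545) / (0.10764) = 0.43243.

0.432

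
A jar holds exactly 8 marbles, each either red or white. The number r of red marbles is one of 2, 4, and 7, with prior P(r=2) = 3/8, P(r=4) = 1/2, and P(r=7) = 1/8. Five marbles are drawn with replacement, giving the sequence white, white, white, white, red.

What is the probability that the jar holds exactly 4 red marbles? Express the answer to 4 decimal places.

0.3448

For each hypothesis, P(data | H) works out to: P(data | r = 2) = (6/8)(6/8)(6/8)(6/8)(2/8) = 0.079102; P(data | r = 4) = (4/8)(4/8)(4/8)(4/8)(4/8) = 0.03125; P(data | r = 7) = (1/8)(1/8)(1/8)(1/8)(7/8) = 0.00021362.
The prior-weighted likelihoods are 3/8 · 0.079102 = 0.029663, 1/2 · 0.03125 = 0.015625, 1/8 · 0.00021362 = 2.6703e-05; summing to 0.045315.
By Bayes' rule, P(r = 4 | data) = (0.015625) / (0.045315) = 0.34481.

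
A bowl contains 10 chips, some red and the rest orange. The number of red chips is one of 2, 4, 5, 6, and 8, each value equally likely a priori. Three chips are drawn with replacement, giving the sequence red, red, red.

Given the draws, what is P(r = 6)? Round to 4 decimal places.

The likelihood of the observed sequence under each hypothesis: P(data | r = 2) = (2/10)(2/10)(2/10) = 1/125; P(data | r = 4) = (4/10)(4/10)(4/10) = 8/125; P(data | r = 5) = (5/10)(5/10)(5/10) = 1/8; P(data | r = 6) = (6/10)(6/10)(6/10) = 27/125; P(data | r = 8) = (8/10)(8/10)(8/10) = 64/125.
Multiplying each by its prior: 1/5 · 1/125 = 1/625, 1/5 · 8/125 = 8/625, 1/5 · 1/8 = 1/40, 1/5 · 27/125 = 27/625, 1/5 · 64/125 = 64/625; with total 37/200.
So P(r = 6 | data) = (27/625) / (37/200) = 216/925.

0.2335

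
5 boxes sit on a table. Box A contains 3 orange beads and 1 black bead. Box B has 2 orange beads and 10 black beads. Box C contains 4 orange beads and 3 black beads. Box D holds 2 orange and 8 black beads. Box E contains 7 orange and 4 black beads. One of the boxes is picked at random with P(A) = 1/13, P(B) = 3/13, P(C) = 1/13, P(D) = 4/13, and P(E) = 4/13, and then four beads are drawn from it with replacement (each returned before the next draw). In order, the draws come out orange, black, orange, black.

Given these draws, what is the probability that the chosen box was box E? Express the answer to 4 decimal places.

0.4561

For each hypothesis, P(data | H) works out to: P(data | box A) = (3/4)(1/4)(3/4)(1/4) = 0.035156; P(data | box B) = (2/12)(10/12)(2/12)(10/12) = 0.01929; P(data | box C) = (4/7)(3/7)(4/7)(3/7) = 0.059975; P(data | box D) = (2/10)(8/10)(2/10)(8/10) = 0.0256; P(data | box E) = (7/11)(4/11)(7/11)(4/11) = 0.053548.
The prior-weighted likelihoods are 1/13 · 0.035156 = 0.0027043, 3/13 · 0.01929 = 0.0044516, 1/13 · 0.059975 = 0.0046135, 4/13 · 0.0256 = 0.0078769, 4/13 · 0.053548 = 0.016476; with total 0.036123.
So P(box E | data) = (0.016476) / (0.036123) = 0.45612.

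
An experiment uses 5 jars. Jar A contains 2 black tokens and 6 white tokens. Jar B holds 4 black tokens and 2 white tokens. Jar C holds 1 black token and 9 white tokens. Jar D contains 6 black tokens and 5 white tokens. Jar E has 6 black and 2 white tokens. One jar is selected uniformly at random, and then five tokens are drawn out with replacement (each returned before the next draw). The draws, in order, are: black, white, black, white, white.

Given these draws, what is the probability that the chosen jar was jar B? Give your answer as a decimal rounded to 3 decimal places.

Compute the likelihood of the observed sequence for each case: P(data | jar A) = (2/8)(6/8)(2/8)(6/8)(6/8) = 0.026367; P(data | jar B) = (4/6)(2/6)(4/6)(2/6)(2/6) = 0.016461; P(data | jar C) = (1/10)(9/10)(1/10)(9/10)(9/10) = 0.00729; P(data | jar D) = (6/11)(5/11)(6/11)(5/11)(5/11) = 0.027941; P(data | jar E) = (6/8)(2/8)(6/8)(2/8)(2/8) = 0.0087891.
The prior-weighted likelihoods are 1/5 · 0.026367 = 0.0052734, 1/5 · 0.016461 = 0.0032922, 1/5 · 0.00729 = 0.001458, 1/5 · 0.027941 = 0.0055883, 1/5 · 0.0087891 = 0.0017578; summing to 0.01737.
By Bayes' rule, P(jar B | data) = (0.0032922) / (0.01737) = 0.18954.

0.190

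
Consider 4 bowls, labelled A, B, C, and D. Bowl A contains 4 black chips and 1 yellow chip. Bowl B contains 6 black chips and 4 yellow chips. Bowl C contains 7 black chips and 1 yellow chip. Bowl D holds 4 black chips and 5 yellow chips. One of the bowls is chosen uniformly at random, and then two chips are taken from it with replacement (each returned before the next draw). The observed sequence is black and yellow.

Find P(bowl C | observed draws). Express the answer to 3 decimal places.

0.145

Compute the likelihood of the observed sequence for each case: P(data | bowl A) = (4/5)(1/5) = 0.16; P(data | bowl B) = (6/10)(4/10) = 0.24; P(data | bowl C) = (7/8)(1/8) = 0.10938; P(data | bowl D) = (4/9)(5/9) = 0.24691.
Weighting by the prior gives 1/4 · 0.16 = 0.04, 1/4 · 0.24 = 0.06, 1/4 · 0.10938 = 0.027344, 1/4 · 0.24691 = 0.061728; summing to 0.18907.
Hence P(bowl C | data) = (0.027344) / (0.18907) = 0.14462.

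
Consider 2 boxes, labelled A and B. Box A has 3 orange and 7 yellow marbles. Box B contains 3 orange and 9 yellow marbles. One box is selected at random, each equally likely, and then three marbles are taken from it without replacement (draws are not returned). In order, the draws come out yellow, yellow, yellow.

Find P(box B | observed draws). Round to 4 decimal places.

Compute the likelihood of the observed sequence for each case: P(data | box A) = (7/10)(6/9)(5/8) = 0.29167; P(data | box B) = (9/12)(8/11)(7/10) = 0.38182.
Weighting by the prior gives 1/2 · 0.29167 = 0.14583, 1/2 · 0.38182 = 0.19091; with total 0.33674.
So P(box B | data) = (0.19091) / (0.33674) = 0.56693.

0.5669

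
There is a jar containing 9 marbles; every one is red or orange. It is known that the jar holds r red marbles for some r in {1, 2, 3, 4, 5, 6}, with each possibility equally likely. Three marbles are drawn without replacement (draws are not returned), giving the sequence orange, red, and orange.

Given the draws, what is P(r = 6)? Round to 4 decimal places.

The likelihood of the observed sequence under each hypothesis: P(data | r = 1) = (8/9)(1/8)(7/7) = 1/9; P(data | r = 2) = (7/9)(2/8)(6/7) = 1/6; P(data | r = 3) = (6/9)(3/8)(5/7) = 5/28; P(data | r = 4) = (5/9)(4/8)(4/7) = 10/63; P(data | r = 5) = (4/9)(5/8)(3/7) = 5/42; P(data | r = 6) = (3/9)(6/8)(2/7) = 1/14.
Weighting by the prior gives 1/6 · 1/9 = 1/54, 1/6 · 1/6 = 1/36, 1/6 · 5/28 = 5/168, 1/6 · 10/63 = 5/189, 1/6 · 5/42 = 5/252, 1/6 · 1/14 = 1/84; these sum to 29/216.
So P(r = 6 | data) = (1/84) / (29/216) = 18/203.

0.0887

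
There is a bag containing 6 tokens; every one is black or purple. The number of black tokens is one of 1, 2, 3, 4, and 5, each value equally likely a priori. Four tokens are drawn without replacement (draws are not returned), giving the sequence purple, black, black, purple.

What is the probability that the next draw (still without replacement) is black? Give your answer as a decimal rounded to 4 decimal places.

Compute the likelihood of the observed sequence for each case: P(data | r = 1) = (5/6)(1/5)(0/4) = 0; P(data | r = 2) = (4/6)(2/5)(1/4)(3/3) = 1/15; P(data | r = 3) = (3/6)(3/5)(2/4)(2/3) = 1/10; P(data | r = 4) = (2/6)(4/5)(3/4)(1/3) = 1/15; P(data | r = 5) = (1/6)(5/5)(4/4)(0/3) = 0.
Weighting by the prior gives 1/5 · 0 = 0, 1/5 · 1/15 = 1/75, 1/5 · 1/10 = 1/50, 1/5 · 1/15 = 1/75, 1/5 · 0 = 0; with total 7/150.
The posterior is then P(r = 1 | data) = 0, P(r = 2 | data) = 2/7, P(r = 3 | data) = 3/7, P(r = 4 | data) = 2/7, P(r = 5 | data) = 0.
So P(black next | data) = Σ P(black next | H) P(H | data) = (0)(2/7) + (1/2)(3/7) + (1)(2/7) = 1/2.

0.5000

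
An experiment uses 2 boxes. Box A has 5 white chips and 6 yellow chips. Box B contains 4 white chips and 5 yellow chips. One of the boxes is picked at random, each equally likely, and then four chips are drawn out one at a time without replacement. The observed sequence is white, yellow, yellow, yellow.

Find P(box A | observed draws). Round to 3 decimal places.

The likelihood of the observed sequence under each hypothesis: P(data | box A) = (5/11)(6/10)(5/9)(4/8) = 0.075758; P(data | box B) = (4/9)(5/8)(4/7)(3/6) = 0.079365.
The prior-weighted likelihoods are 1/2 · 0.075758 = 0.037879, 1/2 · 0.079365 = 0.039683; with total 0.077561.
By Bayes' rule, P(box A | data) = (0.037879) / (0.077561) = 0.48837.

0.488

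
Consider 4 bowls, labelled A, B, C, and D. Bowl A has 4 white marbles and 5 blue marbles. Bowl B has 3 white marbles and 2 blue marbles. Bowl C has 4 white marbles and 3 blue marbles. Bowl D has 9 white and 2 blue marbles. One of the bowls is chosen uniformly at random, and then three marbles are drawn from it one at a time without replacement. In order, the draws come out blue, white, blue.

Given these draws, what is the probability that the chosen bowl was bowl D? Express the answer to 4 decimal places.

0.0465

For each hypothesis, P(data | H) works out to: P(data | bowl A) = (5/9)(4/8)(4/7) = 0.15873; P(data | bowl B) = (2/5)(3/4)(1/3) = 0.1; P(data | bowl C) = (3/7)(4/6)(2/5) = 0.11429; P(data | bowl D) = (2/11)(9/10)(1/9) = 0.018182.
The prior-weighted likelihoods are 1/4 · 0.15873 = 0.039683, 1/4 · 0.1 = 0.025, 1/4 · 0.11429 = 0.028571, 1/4 · 0.018182 = 0.0045455; summing to 0.097799.
Therefore the posterior P(bowl D | data) = (0.0045455) / (0.097799) = 0.046477.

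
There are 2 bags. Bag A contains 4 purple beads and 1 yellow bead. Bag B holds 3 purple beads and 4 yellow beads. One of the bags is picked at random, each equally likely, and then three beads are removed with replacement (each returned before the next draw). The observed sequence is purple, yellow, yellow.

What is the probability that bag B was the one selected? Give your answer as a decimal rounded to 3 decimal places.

0.814

Compute the likelihood of the observed sequence for each case: P(data | bag A) = (4/5)(1/5)(1/5) = 0.032; P(data | bag B) = (3/7)(4/7)(4/7) = 0.13994.
Multiplying each by its prior: 1/2 · 0.032 = 0.016, 1/2 · 0.13994 = 0.069971; summing to 0.085971.
By Bayes' rule, P(bag B | data) = (0.069971) / (0.085971) = 0.81389.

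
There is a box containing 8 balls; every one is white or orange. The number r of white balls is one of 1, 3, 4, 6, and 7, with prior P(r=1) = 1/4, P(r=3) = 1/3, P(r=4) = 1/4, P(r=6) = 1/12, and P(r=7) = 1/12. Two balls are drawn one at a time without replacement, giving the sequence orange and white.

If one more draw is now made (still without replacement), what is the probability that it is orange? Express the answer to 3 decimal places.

0.588

The likelihood of the observed sequence under each hypothesis: P(data | r = 1) = (7/8)(1/7) = 1/8; P(data | r = 3) = (5/8)(3/7) = 15/56; P(data | r = 4) = (4/8)(4/7) = 2/7; P(data | r = 6) = (2/8)(6/7) = 3/14; P(data | r = 7) = (1/8)(7/7) = 1/8.
Multiplying each by its prior: 1/4 · 1/8 = 1/32, 1/3 · 15/56 = 5/56, 1/4 · 2/7 = 1/14, 1/12 · 3/14 = 1/56, 1/12 · 1/8 = 1/96; summing to 37/168.
Dividing through by the total gives posterior P(r = 1 | data) = 21/148, P(r = 3 | data) = 15/37, P(r = 4 | data) = 12/37, P(r = 6 | data) = 3/37, P(r = 7 | data) = 7/148.
So P(orange next | data) = Σ P(orange next | H) P(H | data) = (1)(21/148) + (2/3)(15/37) + (1/2)(12/37) + (1/6)(3/37) + (0)(7/148) = 87/148.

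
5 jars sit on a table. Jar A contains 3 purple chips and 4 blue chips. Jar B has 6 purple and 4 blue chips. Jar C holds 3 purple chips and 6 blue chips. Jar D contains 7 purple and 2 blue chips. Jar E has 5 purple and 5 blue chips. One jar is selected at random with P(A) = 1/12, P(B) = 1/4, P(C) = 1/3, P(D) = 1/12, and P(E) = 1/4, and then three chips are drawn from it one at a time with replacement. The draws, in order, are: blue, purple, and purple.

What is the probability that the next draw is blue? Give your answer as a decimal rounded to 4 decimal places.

Under each hypothesis, the probability of the observed sequence is: P(data | jar A) = (4/7)(3/7)(3/7) = 0.10496; P(data | jar B) = (4/10)(6/10)(6/10) = 0.144; P(data | jar C) = (6/9)(3/9)(3/9) = 0.074074; P(data | jar D) = (2/9)(7/9)(7/9) = 0.13443; P(data | jar E) = (5/10)(5/10)(5/10) = 0.125.
Multiplying each by its prior: 1/12 · 0.10496 = 0.0087464, 1/4 · 0.144 = 0.036, 1/3 · 0.074074 = 0.024691, 1/12 · 0.13443 = 0.011203, 1/4 · 0.125 = 0.03125; these sum to 0.11189.
The posterior is then P(jar A | data) = 0.078169, P(jar B | data) = 0.32174, P(jar C | data) = 0.22067, P(jar D | data) = 0.10012, P(jar E | data) = 0.27929.
So P(blue next | data) = Σ P(blue next | H) P(H | data) = (4/7)(0.078169) + (2/5)(0.32174) + (2/3)(0.22067) + (2/9)(0.10012) + (1/2)(0.27929) = 0.48238.

0.4824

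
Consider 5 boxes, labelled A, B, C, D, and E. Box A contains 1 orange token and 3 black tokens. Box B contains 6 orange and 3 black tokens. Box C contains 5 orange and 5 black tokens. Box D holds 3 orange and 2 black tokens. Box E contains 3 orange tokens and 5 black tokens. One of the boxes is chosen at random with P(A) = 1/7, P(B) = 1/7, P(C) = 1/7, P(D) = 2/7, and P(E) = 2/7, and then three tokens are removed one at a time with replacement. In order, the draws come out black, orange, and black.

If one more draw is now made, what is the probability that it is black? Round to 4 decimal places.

Compute the likelihood of the observed sequence for each case: P(data | box A) = (3/4)(1/4)(3/4) = 0.14062; P(data | box B) = (3/9)(6/9)(3/9) = 0.074074; P(data | box C) = (5/10)(5/10)(5/10) = 0.125; P(data | box D) = (2/5)(3/5)(2/5) = 0.096; P(data | box E) = (5/8)(3/8)(5/8) = 0.14648.
Multiplying each by its prior: 1/7 · 0.14062 = 0.020089, 1/7 · 0.074074 = 0.010582, 1/7 · 0.125 = 0.017857, 2/7 · 0.096 = 0.027429, 2/7 · 0.14648 = 0.041853; summing to 0.11781.
Normalising, the posterior is P(box A | data) = 0.17052, P(box B | data) = 0.089823, P(box C | data) = 0.15158, P(box D | data) = 0.23282, P(box E | data) = 0.35526.
So P(black next | data) = Σ P(black next | H) P(H | data) = (3/4)(0.17052) + (1/3)(0.089823) + (1/2)(0.15158) + (2/5)(0.23282) + (5/8)(0.35526) = 0.54879.

0.5488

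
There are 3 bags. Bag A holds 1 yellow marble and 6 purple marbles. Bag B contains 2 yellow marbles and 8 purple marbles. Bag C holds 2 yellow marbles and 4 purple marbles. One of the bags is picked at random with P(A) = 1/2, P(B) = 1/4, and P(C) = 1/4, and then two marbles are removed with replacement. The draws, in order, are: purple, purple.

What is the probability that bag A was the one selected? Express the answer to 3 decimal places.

For each hypothesis, P(data | H) works out to: P(data | bag A) = (6/7)(6/7) = 0.73469; P(data | bag B) = (8/10)(8/10) = 0.64; P(data | bag C) = (4/6)(4/6) = 0.44444.
Multiplying each by its prior: 1/2 · 0.73469 = 0.36735, 1/4 · 0.64 = 0.16, 1/4 · 0.44444 = 0.11111; summing to 0.63846.
So P(bag A | data) = (0.36735) / (0.63846) = 0.57537.

0.575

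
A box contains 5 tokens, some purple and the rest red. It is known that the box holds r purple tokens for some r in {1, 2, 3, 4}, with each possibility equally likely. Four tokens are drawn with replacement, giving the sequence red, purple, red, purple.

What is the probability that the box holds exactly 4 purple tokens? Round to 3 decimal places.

The likelihood of the observed sequence under each hypothesis: P(data | r = 1) = (4/5)(1/5)(4/5)(1/5) = 16/625; P(data | r = 2) = (3/5)(2/5)(3/5)(2/5) = 36/625; P(data | r = 3) = (2/5)(3/5)(2/5)(3/5) = 36/625; P(data | r = 4) = (1/5)(4/5)(1/5)(4/5) = 16/625.
The prior-weighted likelihoods are 1/4 · 16/625 = 4/625, 1/4 · 36/625 = 9/625, 1/4 · 36/625 = 9/625, 1/4 · 16/625 = 4/625; these sum to 26/625.
Hence P(r = 4 | data) = (4/625) / (26/625) = 2/13.

0.154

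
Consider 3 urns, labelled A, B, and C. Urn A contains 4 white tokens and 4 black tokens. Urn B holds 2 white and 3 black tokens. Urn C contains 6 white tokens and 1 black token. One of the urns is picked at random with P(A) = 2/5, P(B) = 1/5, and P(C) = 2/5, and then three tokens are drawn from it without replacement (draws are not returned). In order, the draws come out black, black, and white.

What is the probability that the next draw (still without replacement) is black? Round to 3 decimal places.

0.441

Under each hypothesis, the probability of the observed sequence is: P(data | urn A) = (4/8)(3/7)(4/6) = 1/7; P(data | urn B) = (3/5)(2/4)(2/3) = 1/5; P(data | urn C) = (1/7)(0/6) = 0.
The prior-weighted likelihoods are 2/5 · 1/7 = 2/35, 1/5 · 1/5 = 1/25, 2/5 · 0 = 0; with total 17/175.
Dividing through by the total gives posterior P(urn A | data) = 10/17, P(urn B | data) = 7/17, P(urn C | data) = 0.
Averaging over the posterior, P(black next | data) = (2/5)(10/17) + (1/2)(7/17) = 15/34.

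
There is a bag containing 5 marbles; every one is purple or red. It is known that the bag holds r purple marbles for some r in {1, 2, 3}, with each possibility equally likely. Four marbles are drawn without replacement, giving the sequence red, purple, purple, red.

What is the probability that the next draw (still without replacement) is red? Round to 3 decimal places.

Compute the likelihood of the observed sequence for each case: P(data | r = 1) = (4/5)(1/4)(0/3) = 0; P(data | r = 2) = (3/5)(2/4)(1/3)(2/2) = 1/10; P(data | r = 3) = (2/5)(3/4)(2/3)(1/2) = 1/10.
Multiplying each by its prior: 1/3 · 0 = 0, 1/3 · 1/10 = 1/30, 1/3 · 1/10 = 1/30; these sum to 1/15.
Normalising, the posterior is P(r = 1 | data) = 0, P(r = 2 | data) = 1/2, P(r = 3 | data) = 1/2.
So P(red next | data) = Σ P(red next | H) P(H | data) = (1)(1/2) + (0)(1/2) = 1/2.

0.500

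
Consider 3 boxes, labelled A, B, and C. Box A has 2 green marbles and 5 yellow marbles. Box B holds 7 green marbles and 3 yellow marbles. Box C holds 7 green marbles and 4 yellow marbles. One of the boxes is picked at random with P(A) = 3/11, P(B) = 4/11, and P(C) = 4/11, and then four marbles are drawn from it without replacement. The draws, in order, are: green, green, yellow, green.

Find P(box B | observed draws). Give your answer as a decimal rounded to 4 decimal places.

The likelihood of the observed sequence under each hypothesis: P(data | box A) = (2/7)(1/6)(5/5)(0/4) = 0; P(data | box B) = (7/10)(6/9)(3/8)(5/7) = 1/8; P(data | box C) = (7/11)(6/10)(4/9)(5/8) = 7/66.
The prior-weighted likelihoods are 3/11 · 0 = 0, 4/11 · 1/8 = 1/22, 4/11 · 7/66 = 14/363; these sum to 61/726.
Therefore the posterior P(box B | data) = (1/22) / (61/726) = 33/61.

0.5410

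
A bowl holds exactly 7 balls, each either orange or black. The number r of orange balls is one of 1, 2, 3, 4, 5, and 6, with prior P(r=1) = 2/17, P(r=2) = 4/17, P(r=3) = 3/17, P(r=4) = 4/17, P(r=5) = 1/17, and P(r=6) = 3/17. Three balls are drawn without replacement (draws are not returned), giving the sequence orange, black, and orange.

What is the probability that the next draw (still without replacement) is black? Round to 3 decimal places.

Compute the likelihood of the observed sequence for each case: P(data | r = 1) = (1/7)(6/6)(0/5) = 0; P(data | r = 2) = (2/7)(5/6)(1/5) = 0.047619; P(data | r = 3) = (3/7)(4/6)(2/5) = 0.11429; P(data | r = 4) = (4/7)(3/6)(3/5) = 0.17143; P(data | r = 5) = (5/7)(2/6)(4/5) = 0.19048; P(data | r = 6) = (6/7)(1/6)(5/5) = 0.14286.
Multiplying each by its prior: 2/17 · 0 = 0, 4/17 · 0.047619 = 0.011204, 3/17 · 0.11429 = 0.020168, 4/17 · 0.17143 = 0.040336, 1/17 · 0.19048 = 0.011204, 3/17 · 0.14286 = 0.02521; with total 0.10812.
The posterior is then P(r = 1 | data) = 0, P(r = 2 | data) = 0.10363, P(r = 3 | data) = 0.18653, P(r = 4 | data) = 0.37306, P(r = 5 | data) = 0.10363, P(r = 6 | data) = 0.23316.
So P(black next | data) = Σ P(black next | H) P(H | data) = (1)(0.10363) + (3/4)(0.18653) + (1/2)(0.37306) + (1/4)(0.10363) + (0)(0.23316) = 0.45596.

0.456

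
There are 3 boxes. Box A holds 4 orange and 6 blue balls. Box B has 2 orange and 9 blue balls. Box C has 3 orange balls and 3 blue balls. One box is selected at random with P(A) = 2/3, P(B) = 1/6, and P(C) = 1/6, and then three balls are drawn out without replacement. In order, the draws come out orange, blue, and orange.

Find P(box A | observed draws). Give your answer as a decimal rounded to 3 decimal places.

0.704

Compute the likelihood of the observed sequence for each case: P(data | box A) = (4/10)(6/9)(3/8) = 1/10; P(data | box B) = (2/11)(9/10)(1/9) = 1/55; P(data | box C) = (3/6)(3/5)(2/4) = 3/20.
Weighting by the prior gives 2/3 · 1/10 = 1/15, 1/6 · 1/55 = 1/330, 1/6 · 3/20 = 1/40; summing to 25/264.
So P(box A | data) = (1/15) / (25/264) = 88/125.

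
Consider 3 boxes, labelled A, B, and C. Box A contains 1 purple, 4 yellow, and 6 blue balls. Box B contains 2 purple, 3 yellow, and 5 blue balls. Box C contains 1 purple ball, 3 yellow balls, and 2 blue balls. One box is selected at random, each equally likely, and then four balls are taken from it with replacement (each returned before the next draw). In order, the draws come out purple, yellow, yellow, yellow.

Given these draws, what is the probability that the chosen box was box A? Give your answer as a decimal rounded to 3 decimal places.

Under each hypothesis, the probability of the observed sequence is: P(data | box A) = (1/11)(4/11)(4/11)(4/11) = 0.0043713; P(data | box B) = (2/10)(3/10)(3/10)(3/10) = 0.0054; P(data | box C) = (1/6)(3/6)(3/6)(3/6) = 0.020833.
Weighting by the prior gives 1/3 · 0.0043713 = 0.0014571, 1/3 · 0.0054 = 0.0018, 1/3 · 0.020833 = 0.0069444; these sum to 0.010202.
So P(box A | data) = (0.0014571) / (0.010202) = 0.14283.

0.143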